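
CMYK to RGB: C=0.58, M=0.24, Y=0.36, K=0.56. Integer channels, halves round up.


R = 255 × (1-C) × (1-K) = 255 × 0.42 × 0.44 = 47.124 → 47
G = 255 × (1-M) × (1-K) = 255 × 0.76 × 0.44 = 85.272 → 85
B = 255 × (1-Y) × (1-K) = 255 × 0.64 × 0.44 = 71.808 → 72
= RGB(47, 85, 72)


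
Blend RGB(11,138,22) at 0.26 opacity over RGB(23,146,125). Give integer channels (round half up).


C = α×F + (1-α)×B, with 1-α = 0.74
R: 0.26×11 + 0.74×23 = 2.86 + 17.02 = 19.88 → 20
G: 0.26×138 + 0.74×146 = 35.88 + 108.04 = 143.92 → 144
B: 0.26×22 + 0.74×125 = 5.72 + 92.50 = 98.22 → 98
= RGB(20, 144, 98)


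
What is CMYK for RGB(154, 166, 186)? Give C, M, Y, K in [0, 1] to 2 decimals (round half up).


R'=154/255≈0.6039, G'=166/255≈0.6510, B'=186/255≈0.7294
K = 1 - max(R',G',B') = 1 - 186/255 = 69/255 = 0.27058… → 0.27
(1-R'-K)/(1-K) simplifies to (max-R)/max with max = 186:
C = (186-154)/186 = 32/186 = 0.17204… → 0.17
M = (186-166)/186 = 20/186 = 0.10752… → 0.11
Y = (186-186)/186 = 0/186 = 0 → 0.00
= CMYK(0.17, 0.11, 0.00, 0.27)


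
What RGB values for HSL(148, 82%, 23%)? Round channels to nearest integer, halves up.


H=148°, S=0.82, L=0.23
C = (1-|2L-1|)×S = (1-|-0.54|)×0.82 = 0.3772
H' = H/60 = 148/60 ≈ 2.4667; X = C×(1-|H' mod 2 - 1|) ≈ 0.1760
m = L - C/2 = 0.23 - 0.1886 = 0.0414
Sector ⌊H'⌋ = 2 → (R',G',B') = (0.0, 0.3772, ≈0.1760)
RGB = ((R'+m)×255, (G'+m)×255, (B'+m)×255) = (10.557, 106.743, 55.4438)
Round half up → RGB(11, 107, 55)


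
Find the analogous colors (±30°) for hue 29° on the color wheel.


Base hue: 29°
Left analog: (29 - 30) mod 360 = 359°
Right analog: (29 + 30) mod 360 = 59°
Analogous hues = 359° and 59°


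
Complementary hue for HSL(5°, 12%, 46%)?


Complement = opposite side of color wheel = hue + 180°
H' = (5 + 180) mod 360 = 185°
S and L unchanged.
= HSL(185°, 12%, 46%)


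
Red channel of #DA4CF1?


Color: #DA4CF1
R = DA = 218
G = 4C = 76
B = F1 = 241
Red = 218


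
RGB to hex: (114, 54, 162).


R = 114 → 72 (hex)
G = 54 → 36 (hex)
B = 162 → A2 (hex)
Hex = #7236A2


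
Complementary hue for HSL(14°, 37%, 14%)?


Complement = opposite side of color wheel = hue + 180°
H' = (14 + 180) mod 360 = 194°
S and L unchanged.
= HSL(194°, 37%, 14%)


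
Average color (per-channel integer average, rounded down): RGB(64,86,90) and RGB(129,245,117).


Midpoint: each channel = ⌊(C₁+C₂)/2⌋
R: ⌊(64+129)/2⌋ = 96
G: ⌊(86+245)/2⌋ = 165
B: ⌊(90+117)/2⌋ = 103
= RGB(96, 165, 103)


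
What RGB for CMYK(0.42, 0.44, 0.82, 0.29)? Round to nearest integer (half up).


R = 255 × (1-C) × (1-K) = 255 × 0.58 × 0.71 = 105.009 → 105
G = 255 × (1-M) × (1-K) = 255 × 0.56 × 0.71 = 101.388 → 101
B = 255 × (1-Y) × (1-K) = 255 × 0.18 × 0.71 = 32.589 → 33
= RGB(105, 101, 33)


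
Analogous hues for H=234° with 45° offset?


Base hue: 234°
Left analog: (234 - 45) mod 360 = 189°
Right analog: (234 + 45) mod 360 = 279°
Analogous hues = 189° and 279°


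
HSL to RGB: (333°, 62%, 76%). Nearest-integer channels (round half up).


H=333°, S=0.62, L=0.76
C = (1-|2L-1|)×S = (1-|0.52|)×0.62 = 0.2976
H' = H/60 = 333/60 ≈ 5.5500; X = C×(1-|H' mod 2 - 1|) = 0.13392
m = L - C/2 = 0.76 - 0.1488 = 0.6112
Sector ⌊H'⌋ = 5 → (R',G',B') = (0.2976, 0.0, 0.13392)
RGB = ((R'+m)×255, (G'+m)×255, (B'+m)×255) = (231.744, 155.856, 190.0056)
Round half up → RGB(232, 156, 190)


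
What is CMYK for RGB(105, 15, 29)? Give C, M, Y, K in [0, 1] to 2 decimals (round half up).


R'=105/255≈0.4118, G'=15/255≈0.0588, B'=29/255≈0.1137
K = 1 - max(R',G',B') = 1 - 105/255 = 150/255 = 0.58823… → 0.59
(1-R'-K)/(1-K) simplifies to (max-R)/max with max = 105:
C = (105-105)/105 = 0/105 = 0 → 0.00
M = (105-15)/105 = 90/105 = 0.85714… → 0.86
Y = (105-29)/105 = 76/105 = 0.72380… → 0.72
= CMYK(0.00, 0.86, 0.72, 0.59)


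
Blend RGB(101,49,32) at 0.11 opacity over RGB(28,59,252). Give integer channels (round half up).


C = α×F + (1-α)×B, with 1-α = 0.89
R: 0.11×101 + 0.89×28 = 11.11 + 24.92 = 36.03 → 36
G: 0.11×49 + 0.89×59 = 5.39 + 52.51 = 57.90 → 58
B: 0.11×32 + 0.89×252 = 3.52 + 224.28 = 227.80 → 228
= RGB(36, 58, 228)


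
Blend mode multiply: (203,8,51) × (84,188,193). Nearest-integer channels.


Multiply: C = A×B/255, rounded to nearest integer
R: 203×84/255 = 17052/255 ≈ 66.871 → 67
G: 8×188/255 = 1504/255 ≈ 5.898 → 6
B: 51×193/255 = 9843/255 ≈ 38.600 → 39
= RGB(67, 6, 39)


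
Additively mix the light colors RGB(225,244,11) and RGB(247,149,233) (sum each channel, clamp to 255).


Additive: each channel = min(255, C₁+C₂)
R: 225+247 = 472 → 255
G: 244+149 = 393 → 255
B: 11+233 = 244 → 244
= RGB(255, 255, 244)


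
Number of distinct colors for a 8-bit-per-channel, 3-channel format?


Total bits = 8 bits/channel × 3 channels = 24 bits
Distinct colors = 2^24
= 16,777,216 colors


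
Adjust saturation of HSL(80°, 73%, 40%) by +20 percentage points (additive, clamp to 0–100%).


Original S = 73%
Adjustment = +20 percentage points
New S = 73 + (20) = 93
Clamp to [0, 100] → 93
= HSL(80°, 93%, 40%)


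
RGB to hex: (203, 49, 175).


R = 203 → CB (hex)
G = 49 → 31 (hex)
B = 175 → AF (hex)
Hex = #CB31AF


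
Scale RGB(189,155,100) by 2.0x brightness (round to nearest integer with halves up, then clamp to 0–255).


Multiply each channel by 2.0, round half up, clamp to [0, 255]
R: 189×2.0 = 378 → clamp → 255
G: 155×2.0 = 310 → clamp → 255
B: 100×2.0 = 200
= RGB(255, 255, 200)


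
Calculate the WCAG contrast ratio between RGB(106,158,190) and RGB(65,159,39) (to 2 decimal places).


Linearize each sRGB channel c=v/255: c/12.92 if c ≤ 0.04045 else ((c+0.055)/1.055)^2.4
L = 0.2126×R_lin + 0.7152×G_lin + 0.0722×B_lin
Color 1 (106,158,190):
  R=106: 106/255≈0.4157 > 0.04045 → ((0.4157+0.055)/1.055)^2.4 ≈ 0.14413
  G=158: 158/255≈0.6196 > 0.04045 → ((0.6196+0.055)/1.055)^2.4 ≈ 0.34191
  B=190: 190/255≈0.7451 > 0.04045 → ((0.7451+0.055)/1.055)^2.4 ≈ 0.51492
  L1 = 0.2126×0.14413 + 0.7152×0.34191 + 0.0722×0.51492 ≈ 0.31236
Color 2 (65,159,39):
  R=65: 65/255≈0.2549 > 0.04045 → ((0.2549+0.055)/1.055)^2.4 ≈ 0.05286
  G=159: 159/255≈0.6235 > 0.04045 → ((0.6235+0.055)/1.055)^2.4 ≈ 0.34670
  B=39: 39/255≈0.1529 > 0.04045 → ((0.1529+0.055)/1.055)^2.4 ≈ 0.02029
  L2 = 0.2126×0.05286 + 0.7152×0.34670 + 0.0722×0.02029 ≈ 0.26067
Lighter = 0.31236, Darker = 0.26067
Ratio = (L_lighter + 0.05) / (L_darker + 0.05)
Ratio = (0.31236 + 0.05) / (0.26067 + 0.05) = 0.36236 / 0.31067 ≈ 1.1664
Ratio ≈ 1.17:1


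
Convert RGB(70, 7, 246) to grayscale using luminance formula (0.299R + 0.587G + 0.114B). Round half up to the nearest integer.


Gray = 0.299×R + 0.587×G + 0.114×B
Gray = 0.299×70 + 0.587×7 + 0.114×246
Gray = 20.930 + 4.109 + 28.044
Gray = 53.083 → round half up → 53
Gray = 53


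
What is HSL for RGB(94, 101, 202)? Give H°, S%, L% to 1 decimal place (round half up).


Normalize: R'=94/255≈0.3686, G'=101/255≈0.3961, B'=202/255≈0.7922
Max=202/255, Min=94/255, Δ=Max-Min=108/255
L = (Max+Min)/2 = (202+94)/510 = 296/510 = 0.58039… → L = 58.0%
L > 0.5 → S = Δ/(2-Max-Min) = 108/(510-202-94) = 108/214 = 0.50467… → S = 50.5%
(the 1/255 factors cancel in S and H, so raw channel differences can be used)
Max is B' → H = 60 × ((R-G)/Δ + 4) = 60 × ((94-101)/108 + 4)
  -7/108 + 4 = -0.0648… + 4 = 3.9351…
  H = 60 × 3.9351… = 236.111…° → H = 236.1°
= HSL(236.1°, 50.5%, 58.0%)


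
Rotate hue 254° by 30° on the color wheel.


New hue = (H + rotation) mod 360
New hue = (254 + 30) mod 360
= 284 mod 360
= 284°


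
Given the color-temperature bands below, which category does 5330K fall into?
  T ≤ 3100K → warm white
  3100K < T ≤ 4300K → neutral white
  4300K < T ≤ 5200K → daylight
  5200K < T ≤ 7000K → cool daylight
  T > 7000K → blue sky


Temperature: 5330K
5200K < 5330K ≤ 7000K → cool daylight
Classification: cool daylight


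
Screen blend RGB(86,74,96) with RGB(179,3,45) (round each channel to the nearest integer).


Screen: C = 255 - (255-A)×(255-B)/255, rounded to nearest integer
R: 255 - (255-86)×(255-179)/255 = 255 - 12844/255 ≈ 255 - 50.369 = 204.631 → 205
G: 255 - (255-74)×(255-3)/255 = 255 - 45612/255 ≈ 255 - 178.871 = 76.129 → 76
B: 255 - (255-96)×(255-45)/255 = 255 - 33390/255 ≈ 255 - 130.941 = 124.059 → 124
= RGB(205, 76, 124)


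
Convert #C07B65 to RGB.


C0 → 192 (R)
7B → 123 (G)
65 → 101 (B)
= RGB(192, 123, 101)


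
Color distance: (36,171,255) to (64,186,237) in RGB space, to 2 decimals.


d = √[(R₁-R₂)² + (G₁-G₂)² + (B₁-B₂)²]
d = √[(36-64)² + (171-186)² + (255-237)²]
d = √[784 + 225 + 324]
d = √1333
d ≈ 36.51


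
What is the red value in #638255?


Color: #638255
R = 63 = 99
G = 82 = 130
B = 55 = 85
Red = 99


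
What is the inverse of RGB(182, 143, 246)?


Invert: (255-R, 255-G, 255-B)
R: 255-182 = 73
G: 255-143 = 112
B: 255-246 = 9
= RGB(73, 112, 9)


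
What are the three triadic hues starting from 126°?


Triadic: equally spaced at 120° intervals
H1 = 126°
H2 = (126 + 120) mod 360 = 246°
H3 = (126 + 240) mod 360 = 6°
Triadic = 126°, 246°, 6°


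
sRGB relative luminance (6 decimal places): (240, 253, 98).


Linearize each channel (sRGB transfer function): c = v/255; c_lin = c/12.92 if c ≤ 0.04045, else ((c+0.055)/1.055)^2.4
  R: 240/255 ≈ 0.941176 > 0.04045 → ((0.941176+0.055)/1.055)^2.4 ≈ 0.871367
  G: 253/255 ≈ 0.992157 > 0.04045 → ((0.992157+0.055)/1.055)^2.4 ≈ 0.982251
  B: 98/255 ≈ 0.384314 > 0.04045 → ((0.384314+0.055)/1.055)^2.4 ≈ 0.122139
R_lin = 0.871367, G_lin = 0.982251, B_lin = 0.122139
L = 0.2126×R + 0.7152×G + 0.0722×B
L = 0.2126×0.871367 + 0.7152×0.982251 + 0.0722×0.122139
L ≈ 0.896577


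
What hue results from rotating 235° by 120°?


New hue = (H + rotation) mod 360
New hue = (235 + 120) mod 360
= 355 mod 360
= 355°


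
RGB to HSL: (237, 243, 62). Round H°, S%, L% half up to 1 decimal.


Normalize: R'=237/255≈0.9294, G'=243/255≈0.9529, B'=62/255≈0.2431
Max=243/255, Min=62/255, Δ=Max-Min=181/255
L = (Max+Min)/2 = (243+62)/510 = 305/510 = 0.59803… → L = 59.8%
L > 0.5 → S = Δ/(2-Max-Min) = 181/(510-243-62) = 181/205 = 0.88292… → S = 88.3%
(the 1/255 factors cancel in S and H, so raw channel differences can be used)
Max is G' → H = 60 × ((B-R)/Δ + 2) = 60 × ((62-237)/181 + 2)
  -175/181 + 2 = -0.9668… + 2 = 1.0331…
  H = 60 × 1.0331… = 61.988…° → H = 62.0°
= HSL(62.0°, 88.3%, 59.8%)


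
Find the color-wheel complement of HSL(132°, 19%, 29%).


Complement = opposite side of color wheel = hue + 180°
H' = (132 + 180) mod 360 = 312°
S and L unchanged.
= HSL(312°, 19%, 29%)


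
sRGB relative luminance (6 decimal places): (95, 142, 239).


Linearize each channel (sRGB transfer function): c = v/255; c_lin = c/12.92 if c ≤ 0.04045, else ((c+0.055)/1.055)^2.4
  R: 95/255 ≈ 0.372549 > 0.04045 → ((0.372549+0.055)/1.055)^2.4 ≈ 0.114435
  G: 142/255 ≈ 0.556863 > 0.04045 → ((0.556863+0.055)/1.055)^2.4 ≈ 0.270498
  B: 239/255 ≈ 0.937255 > 0.04045 → ((0.937255+0.055)/1.055)^2.4 ≈ 0.863157
R_lin = 0.114435, G_lin = 0.270498, B_lin = 0.863157
L = 0.2126×R + 0.7152×G + 0.0722×B
L = 0.2126×0.114435 + 0.7152×0.270498 + 0.0722×0.863157
L ≈ 0.280109


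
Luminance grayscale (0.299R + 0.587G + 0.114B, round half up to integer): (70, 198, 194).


Gray = 0.299×R + 0.587×G + 0.114×B
Gray = 0.299×70 + 0.587×198 + 0.114×194
Gray = 20.930 + 116.226 + 22.116
Gray = 159.272 → round half up → 159
Gray = 159


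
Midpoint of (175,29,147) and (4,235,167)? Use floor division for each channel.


Midpoint: each channel = ⌊(C₁+C₂)/2⌋
R: ⌊(175+4)/2⌋ = 89
G: ⌊(29+235)/2⌋ = 132
B: ⌊(147+167)/2⌋ = 157
= RGB(89, 132, 157)


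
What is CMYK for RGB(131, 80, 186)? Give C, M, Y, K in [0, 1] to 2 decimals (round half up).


R'=131/255≈0.5137, G'=80/255≈0.3137, B'=186/255≈0.7294
K = 1 - max(R',G',B') = 1 - 186/255 = 69/255 = 0.27058… → 0.27
(1-R'-K)/(1-K) simplifies to (max-R)/max with max = 186:
C = (186-131)/186 = 55/186 = 0.29569… → 0.30
M = (186-80)/186 = 106/186 = 0.56989… → 0.57
Y = (186-186)/186 = 0/186 = 0 → 0.00
= CMYK(0.30, 0.57, 0.00, 0.27)


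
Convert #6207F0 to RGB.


62 → 98 (R)
07 → 7 (G)
F0 → 240 (B)
= RGB(98, 7, 240)


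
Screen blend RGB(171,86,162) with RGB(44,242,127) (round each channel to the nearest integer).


Screen: C = 255 - (255-A)×(255-B)/255, rounded to nearest integer
R: 255 - (255-171)×(255-44)/255 = 255 - 17724/255 ≈ 255 - 69.506 = 185.494 → 185
G: 255 - (255-86)×(255-242)/255 = 255 - 2197/255 ≈ 255 - 8.616 = 246.384 → 246
B: 255 - (255-162)×(255-127)/255 = 255 - 11904/255 ≈ 255 - 46.682 = 208.318 → 208
= RGB(185, 246, 208)


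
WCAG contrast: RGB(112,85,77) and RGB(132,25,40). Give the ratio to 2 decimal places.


Linearize each sRGB channel c=v/255: c/12.92 if c ≤ 0.04045 else ((c+0.055)/1.055)^2.4
L = 0.2126×R_lin + 0.7152×G_lin + 0.0722×B_lin
Color 1 (112,85,77):
  R=112: 112/255≈0.4392 > 0.04045 → ((0.4392+0.055)/1.055)^2.4 ≈ 0.16203
  G=85: 85/255≈0.3333 > 0.04045 → ((0.3333+0.055)/1.055)^2.4 ≈ 0.09084
  B=77: 77/255≈0.3020 > 0.04045 → ((0.3020+0.055)/1.055)^2.4 ≈ 0.07421
  L1 = 0.2126×0.16203 + 0.7152×0.09084 + 0.0722×0.07421 ≈ 0.10478
Color 2 (132,25,40):
  R=132: 132/255≈0.5176 > 0.04045 → ((0.5176+0.055)/1.055)^2.4 ≈ 0.23074
  G=25: 25/255≈0.0980 > 0.04045 → ((0.0980+0.055)/1.055)^2.4 ≈ 0.00972
  B=40: 40/255≈0.1569 > 0.04045 → ((0.1569+0.055)/1.055)^2.4 ≈ 0.02122
  L2 = 0.2126×0.23074 + 0.7152×0.00972 + 0.0722×0.02122 ≈ 0.05754
Lighter = 0.10478, Darker = 0.05754
Ratio = (L_lighter + 0.05) / (L_darker + 0.05)
Ratio = (0.10478 + 0.05) / (0.05754 + 0.05) = 0.15478 / 0.10754 ≈ 1.4392
Ratio ≈ 1.44:1


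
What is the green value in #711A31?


Color: #711A31
R = 71 = 113
G = 1A = 26
B = 31 = 49
Green = 26


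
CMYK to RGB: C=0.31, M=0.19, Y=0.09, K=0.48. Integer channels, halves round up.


R = 255 × (1-C) × (1-K) = 255 × 0.69 × 0.52 = 91.494 → 91
G = 255 × (1-M) × (1-K) = 255 × 0.81 × 0.52 = 107.406 → 107
B = 255 × (1-Y) × (1-K) = 255 × 0.91 × 0.52 = 120.666 → 121
= RGB(91, 107, 121)


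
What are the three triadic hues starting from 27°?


Triadic: equally spaced at 120° intervals
H1 = 27°
H2 = (27 + 120) mod 360 = 147°
H3 = (27 + 240) mod 360 = 267°
Triadic = 27°, 147°, 267°


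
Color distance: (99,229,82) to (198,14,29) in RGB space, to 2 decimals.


d = √[(R₁-R₂)² + (G₁-G₂)² + (B₁-B₂)²]
d = √[(99-198)² + (229-14)² + (82-29)²]
d = √[9801 + 46225 + 2809]
d = √58835
d ≈ 242.56


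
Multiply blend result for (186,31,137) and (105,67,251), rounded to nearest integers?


Multiply: C = A×B/255, rounded to nearest integer
R: 186×105/255 = 19530/255 ≈ 76.588 → 77
G: 31×67/255 = 2077/255 ≈ 8.145 → 8
B: 137×251/255 = 34387/255 ≈ 134.851 → 135
= RGB(77, 8, 135)


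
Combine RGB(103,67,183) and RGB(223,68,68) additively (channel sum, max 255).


Additive: each channel = min(255, C₁+C₂)
R: 103+223 = 326 → 255
G: 67+68 = 135 → 135
B: 183+68 = 251 → 251
= RGB(255, 135, 251)


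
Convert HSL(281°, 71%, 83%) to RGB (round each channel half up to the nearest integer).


H=281°, S=0.71, L=0.83
C = (1-|2L-1|)×S = (1-|0.66|)×0.71 = 0.2414
H' = H/60 = 281/60 ≈ 4.6833; X = C×(1-|H' mod 2 - 1|) ≈ 0.1650
m = L - C/2 = 0.83 - 0.1207 = 0.7093
Sector ⌊H'⌋ = 4 → (R',G',B') = (≈0.1650, 0.0, 0.2414)
RGB = ((R'+m)×255, (G'+m)×255, (B'+m)×255) = (222.93545, 180.8715, 242.4285)
Round half up → RGB(223, 181, 242)


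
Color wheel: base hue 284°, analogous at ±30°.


Base hue: 284°
Left analog: (284 - 30) mod 360 = 254°
Right analog: (284 + 30) mod 360 = 314°
Analogous hues = 254° and 314°


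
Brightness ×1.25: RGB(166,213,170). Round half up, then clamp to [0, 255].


Multiply each channel by 1.25, round half up, clamp to [0, 255]
R: 166×1.25 = 207.5 → round → 208
G: 213×1.25 = 266.25 → round → 266 → clamp → 255
B: 170×1.25 = 212.5 → round → 213
= RGB(208, 255, 213)


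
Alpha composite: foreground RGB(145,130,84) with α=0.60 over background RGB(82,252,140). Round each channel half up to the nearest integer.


C = α×F + (1-α)×B, with 1-α = 0.40
R: 0.60×145 + 0.40×82 = 87.00 + 32.80 = 119.80 → 120
G: 0.60×130 + 0.40×252 = 78.00 + 100.80 = 178.80 → 179
B: 0.60×84 + 0.40×140 = 50.40 + 56.00 = 106.40 → 106
= RGB(120, 179, 106)


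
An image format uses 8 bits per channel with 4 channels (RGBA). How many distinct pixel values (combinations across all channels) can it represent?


Total bits = 8 bits/channel × 4 channels = 32 bits
Distinct pixel values = 2^32
= 4,294,967,296 pixel values


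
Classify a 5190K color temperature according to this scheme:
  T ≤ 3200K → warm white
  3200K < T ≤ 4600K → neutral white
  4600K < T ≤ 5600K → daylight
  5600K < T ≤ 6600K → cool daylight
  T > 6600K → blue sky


Temperature: 5190K
4600K < 5190K ≤ 5600K → daylight
Classification: daylight


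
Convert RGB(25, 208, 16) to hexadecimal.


R = 25 → 19 (hex)
G = 208 → D0 (hex)
B = 16 → 10 (hex)
Hex = #19D010


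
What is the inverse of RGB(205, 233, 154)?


Invert: (255-R, 255-G, 255-B)
R: 255-205 = 50
G: 255-233 = 22
B: 255-154 = 101
= RGB(50, 22, 101)


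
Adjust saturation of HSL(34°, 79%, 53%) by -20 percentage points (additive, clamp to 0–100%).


Original S = 79%
Adjustment = -20 percentage points
New S = 79 + (-20) = 59
Clamp to [0, 100] → 59
= HSL(34°, 59%, 53%)


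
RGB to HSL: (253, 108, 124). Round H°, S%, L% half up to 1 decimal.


Normalize: R'=253/255≈0.9922, G'=108/255≈0.4235, B'=124/255≈0.4863
Max=253/255, Min=108/255, Δ=Max-Min=145/255
L = (Max+Min)/2 = (253+108)/510 = 361/510 = 0.70784… → L = 70.8%
L > 0.5 → S = Δ/(2-Max-Min) = 145/(510-253-108) = 145/149 = 0.97315… → S = 97.3%
(the 1/255 factors cancel in S and H, so raw channel differences can be used)
Max is R' → H = 60 × (((G-B)/Δ) mod 6) = 60 × (((108-124)/145) mod 6)
  (-16)/145 = -0.1103…; negative, so add 6 → 5.8896…
  H = 60 × 5.8896… = 353.379…° → H = 353.4°
= HSL(353.4°, 97.3%, 70.8%)


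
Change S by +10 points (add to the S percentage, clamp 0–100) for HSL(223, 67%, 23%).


Original S = 67%
Adjustment = +10 percentage points
New S = 67 + (10) = 77
Clamp to [0, 100] → 77
= HSL(223°, 77%, 23%)


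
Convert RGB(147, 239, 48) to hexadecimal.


R = 147 → 93 (hex)
G = 239 → EF (hex)
B = 48 → 30 (hex)
Hex = #93EF30


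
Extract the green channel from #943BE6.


Color: #943BE6
R = 94 = 148
G = 3B = 59
B = E6 = 230
Green = 59


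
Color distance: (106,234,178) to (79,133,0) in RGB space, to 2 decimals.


d = √[(R₁-R₂)² + (G₁-G₂)² + (B₁-B₂)²]
d = √[(106-79)² + (234-133)² + (178-0)²]
d = √[729 + 10201 + 31684]
d = √42614
d ≈ 206.43


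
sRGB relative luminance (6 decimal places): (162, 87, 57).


Linearize each channel (sRGB transfer function): c = v/255; c_lin = c/12.92 if c ≤ 0.04045, else ((c+0.055)/1.055)^2.4
  R: 162/255 ≈ 0.635294 > 0.04045 → ((0.635294+0.055)/1.055)^2.4 ≈ 0.361307
  G: 87/255 ≈ 0.341176 > 0.04045 → ((0.341176+0.055)/1.055)^2.4 ≈ 0.095307
  B: 57/255 ≈ 0.223529 > 0.04045 → ((0.223529+0.055)/1.055)^2.4 ≈ 0.040915
R_lin = 0.361307, G_lin = 0.095307, B_lin = 0.040915
L = 0.2126×R + 0.7152×G + 0.0722×B
L = 0.2126×0.361307 + 0.7152×0.095307 + 0.0722×0.040915
L ≈ 0.147932


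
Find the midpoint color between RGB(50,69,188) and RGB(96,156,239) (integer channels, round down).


Midpoint: each channel = ⌊(C₁+C₂)/2⌋
R: ⌊(50+96)/2⌋ = 73
G: ⌊(69+156)/2⌋ = 112
B: ⌊(188+239)/2⌋ = 213
= RGB(73, 112, 213)


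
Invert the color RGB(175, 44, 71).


Invert: (255-R, 255-G, 255-B)
R: 255-175 = 80
G: 255-44 = 211
B: 255-71 = 184
= RGB(80, 211, 184)


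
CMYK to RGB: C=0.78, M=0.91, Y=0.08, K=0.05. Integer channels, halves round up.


R = 255 × (1-C) × (1-K) = 255 × 0.22 × 0.95 = 53.295 → 53
G = 255 × (1-M) × (1-K) = 255 × 0.09 × 0.95 = 21.8025 → 22
B = 255 × (1-Y) × (1-K) = 255 × 0.92 × 0.95 = 222.87 → 223
= RGB(53, 22, 223)


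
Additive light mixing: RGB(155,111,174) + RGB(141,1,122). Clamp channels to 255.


Additive: each channel = min(255, C₁+C₂)
R: 155+141 = 296 → 255
G: 111+1 = 112 → 112
B: 174+122 = 296 → 255
= RGB(255, 112, 255)


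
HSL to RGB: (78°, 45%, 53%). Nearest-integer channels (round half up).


H=78°, S=0.45, L=0.53
C = (1-|2L-1|)×S = (1-|0.06|)×0.45 = 0.423
H' = H/60 = 78/60 ≈ 1.3000; X = C×(1-|H' mod 2 - 1|) = 0.2961
m = L - C/2 = 0.53 - 0.2115 = 0.3185
Sector ⌊H'⌋ = 1 → (R',G',B') = (0.2961, 0.423, 0.0)
RGB = ((R'+m)×255, (G'+m)×255, (B'+m)×255) = (156.723, 189.0825, 81.2175)
Round half up → RGB(157, 189, 81)


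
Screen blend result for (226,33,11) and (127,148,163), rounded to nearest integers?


Screen: C = 255 - (255-A)×(255-B)/255, rounded to nearest integer
R: 255 - (255-226)×(255-127)/255 = 255 - 3712/255 ≈ 255 - 14.557 = 240.443 → 240
G: 255 - (255-33)×(255-148)/255 = 255 - 23754/255 ≈ 255 - 93.153 = 161.847 → 162
B: 255 - (255-11)×(255-163)/255 = 255 - 22448/255 ≈ 255 - 88.031 = 166.969 → 167
= RGB(240, 162, 167)


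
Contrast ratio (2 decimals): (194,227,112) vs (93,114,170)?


Linearize each sRGB channel c=v/255: c/12.92 if c ≤ 0.04045 else ((c+0.055)/1.055)^2.4
L = 0.2126×R_lin + 0.7152×G_lin + 0.0722×B_lin
Color 1 (194,227,112):
  R=194: 194/255≈0.7608 > 0.04045 → ((0.7608+0.055)/1.055)^2.4 ≈ 0.53948
  G=227: 227/255≈0.8902 > 0.04045 → ((0.8902+0.055)/1.055)^2.4 ≈ 0.76815
  B=112: 112/255≈0.4392 > 0.04045 → ((0.4392+0.055)/1.055)^2.4 ≈ 0.16203
  L1 = 0.2126×0.53948 + 0.7152×0.76815 + 0.0722×0.16203 ≈ 0.67577
Color 2 (93,114,170):
  R=93: 93/255≈0.3647 > 0.04045 → ((0.3647+0.055)/1.055)^2.4 ≈ 0.10946
  G=114: 114/255≈0.4471 > 0.04045 → ((0.4471+0.055)/1.055)^2.4 ≈ 0.16827
  B=170: 170/255≈0.6667 > 0.04045 → ((0.6667+0.055)/1.055)^2.4 ≈ 0.40198
  L2 = 0.2126×0.10946 + 0.7152×0.16827 + 0.0722×0.40198 ≈ 0.17264
Lighter = 0.67577, Darker = 0.17264
Ratio = (L_lighter + 0.05) / (L_darker + 0.05)
Ratio = (0.67577 + 0.05) / (0.17264 + 0.05) = 0.72577 / 0.22264 ≈ 3.2598
Ratio ≈ 3.26:1


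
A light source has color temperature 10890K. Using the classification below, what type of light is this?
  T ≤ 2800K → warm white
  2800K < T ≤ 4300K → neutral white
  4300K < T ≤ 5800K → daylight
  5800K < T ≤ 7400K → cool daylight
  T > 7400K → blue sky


Temperature: 10890K
10890K > 7400K → blue sky
Classification: blue sky


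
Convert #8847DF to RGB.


88 → 136 (R)
47 → 71 (G)
DF → 223 (B)
= RGB(136, 71, 223)


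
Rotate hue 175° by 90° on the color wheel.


New hue = (H + rotation) mod 360
New hue = (175 + 90) mod 360
= 265 mod 360
= 265°


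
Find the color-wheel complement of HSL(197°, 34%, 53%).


Complement = opposite side of color wheel = hue + 180°
H' = (197 + 180) mod 360 = 17°
S and L unchanged.
= HSL(17°, 34%, 53%)


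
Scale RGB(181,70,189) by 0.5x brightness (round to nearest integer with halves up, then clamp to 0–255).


Multiply each channel by 0.5, round half up, clamp to [0, 255]
R: 181×0.5 = 90.5 → round → 91
G: 70×0.5 = 35
B: 189×0.5 = 94.5 → round → 95
= RGB(91, 35, 95)


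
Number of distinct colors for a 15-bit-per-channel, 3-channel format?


Total bits = 15 bits/channel × 3 channels = 45 bits
Distinct colors = 2^45
= 35,184,372,088,832 colors


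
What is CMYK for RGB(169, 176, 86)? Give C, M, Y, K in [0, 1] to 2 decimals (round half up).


R'=169/255≈0.6627, G'=176/255≈0.6902, B'=86/255≈0.3373
K = 1 - max(R',G',B') = 1 - 176/255 = 79/255 = 0.30980… → 0.31
(1-R'-K)/(1-K) simplifies to (max-R)/max with max = 176:
C = (176-169)/176 = 7/176 = 0.03977… → 0.04
M = (176-176)/176 = 0/176 = 0 → 0.00
Y = (176-86)/176 = 90/176 = 0.51136… → 0.51
= CMYK(0.04, 0.00, 0.51, 0.31)


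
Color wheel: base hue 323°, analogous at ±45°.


Base hue: 323°
Left analog: (323 - 45) mod 360 = 278°
Right analog: (323 + 45) mod 360 = 8°
Analogous hues = 278° and 8°


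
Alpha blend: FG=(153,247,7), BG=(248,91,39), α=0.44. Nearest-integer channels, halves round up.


C = α×F + (1-α)×B, with 1-α = 0.56
R: 0.44×153 + 0.56×248 = 67.32 + 138.88 = 206.20 → 206
G: 0.44×247 + 0.56×91 = 108.68 + 50.96 = 159.64 → 160
B: 0.44×7 + 0.56×39 = 3.08 + 21.84 = 24.92 → 25
= RGB(206, 160, 25)


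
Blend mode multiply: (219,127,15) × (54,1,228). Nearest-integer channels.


Multiply: C = A×B/255, rounded to nearest integer
R: 219×54/255 = 11826/255 ≈ 46.376 → 46
G: 127×1/255 = 127/255 ≈ 0.498 → 0
B: 15×228/255 = 3420/255 ≈ 13.412 → 13
= RGB(46, 0, 13)


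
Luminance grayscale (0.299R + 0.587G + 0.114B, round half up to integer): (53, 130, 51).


Gray = 0.299×R + 0.587×G + 0.114×B
Gray = 0.299×53 + 0.587×130 + 0.114×51
Gray = 15.847 + 76.310 + 5.814
Gray = 97.971 → round half up → 98
Gray = 98


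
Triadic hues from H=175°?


Triadic: equally spaced at 120° intervals
H1 = 175°
H2 = (175 + 120) mod 360 = 295°
H3 = (175 + 240) mod 360 = 55°
Triadic = 175°, 295°, 55°


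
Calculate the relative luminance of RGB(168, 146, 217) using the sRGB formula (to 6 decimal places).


Linearize each channel (sRGB transfer function): c = v/255; c_lin = c/12.92 if c ≤ 0.04045, else ((c+0.055)/1.055)^2.4
  R: 168/255 ≈ 0.658824 > 0.04045 → ((0.658824+0.055)/1.055)^2.4 ≈ 0.391572
  G: 146/255 ≈ 0.572549 > 0.04045 → ((0.572549+0.055)/1.055)^2.4 ≈ 0.287441
  B: 217/255 ≈ 0.850980 > 0.04045 → ((0.850980+0.055)/1.055)^2.4 ≈ 0.693872
R_lin = 0.391572, G_lin = 0.287441, B_lin = 0.693872
L = 0.2126×R + 0.7152×G + 0.0722×B
L = 0.2126×0.391572 + 0.7152×0.287441 + 0.0722×0.693872
L ≈ 0.338924


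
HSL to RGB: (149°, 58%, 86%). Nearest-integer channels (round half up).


H=149°, S=0.58, L=0.86
C = (1-|2L-1|)×S = (1-|0.72|)×0.58 = 0.1624
H' = H/60 = 149/60 ≈ 2.4833; X = C×(1-|H' mod 2 - 1|) ≈ 0.0785
m = L - C/2 = 0.86 - 0.0812 = 0.7788
Sector ⌊H'⌋ = 2 → (R',G',B') = (0.0, 0.1624, ≈0.0785)
RGB = ((R'+m)×255, (G'+m)×255, (B'+m)×255) = (198.594, 240.006, 218.6098)
Round half up → RGB(199, 240, 219)


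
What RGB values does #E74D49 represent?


E7 → 231 (R)
4D → 77 (G)
49 → 73 (B)
= RGB(231, 77, 73)


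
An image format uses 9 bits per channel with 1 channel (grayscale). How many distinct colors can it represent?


Total bits = 9 bits/channel × 1 channels = 9 bits
Distinct colors = 2^9
= 512 colors


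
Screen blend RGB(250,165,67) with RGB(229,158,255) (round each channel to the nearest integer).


Screen: C = 255 - (255-A)×(255-B)/255, rounded to nearest integer
R: 255 - (255-250)×(255-229)/255 = 255 - 130/255 ≈ 255 - 0.510 = 254.490 → 254
G: 255 - (255-165)×(255-158)/255 = 255 - 8730/255 ≈ 255 - 34.235 = 220.765 → 221
B: 255 - (255-67)×(255-255)/255 = 255 - 0/255 ≈ 255 - 0.000 = 255.000 → 255
= RGB(254, 221, 255)


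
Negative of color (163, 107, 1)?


Invert: (255-R, 255-G, 255-B)
R: 255-163 = 92
G: 255-107 = 148
B: 255-1 = 254
= RGB(92, 148, 254)


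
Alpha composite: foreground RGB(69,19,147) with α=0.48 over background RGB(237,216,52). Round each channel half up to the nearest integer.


C = α×F + (1-α)×B, with 1-α = 0.52
R: 0.48×69 + 0.52×237 = 33.12 + 123.24 = 156.36 → 156
G: 0.48×19 + 0.52×216 = 9.12 + 112.32 = 121.44 → 121
B: 0.48×147 + 0.52×52 = 70.56 + 27.04 = 97.60 → 98
= RGB(156, 121, 98)


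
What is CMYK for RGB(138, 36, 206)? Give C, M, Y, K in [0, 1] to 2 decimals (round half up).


R'=138/255≈0.5412, G'=36/255≈0.1412, B'=206/255≈0.8078
K = 1 - max(R',G',B') = 1 - 206/255 = 49/255 = 0.19215… → 0.19
(1-R'-K)/(1-K) simplifies to (max-R)/max with max = 206:
C = (206-138)/206 = 68/206 = 0.33009… → 0.33
M = (206-36)/206 = 170/206 = 0.82524… → 0.83
Y = (206-206)/206 = 0/206 = 0 → 0.00
= CMYK(0.33, 0.83, 0.00, 0.19)


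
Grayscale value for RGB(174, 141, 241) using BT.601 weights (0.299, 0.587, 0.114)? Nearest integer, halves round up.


Gray = 0.299×R + 0.587×G + 0.114×B
Gray = 0.299×174 + 0.587×141 + 0.114×241
Gray = 52.026 + 82.767 + 27.474
Gray = 162.267 → round half up → 162
Gray = 162


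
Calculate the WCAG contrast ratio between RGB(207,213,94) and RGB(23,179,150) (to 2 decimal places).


Linearize each sRGB channel c=v/255: c/12.92 if c ≤ 0.04045 else ((c+0.055)/1.055)^2.4
L = 0.2126×R_lin + 0.7152×G_lin + 0.0722×B_lin
Color 1 (207,213,94):
  R=207: 207/255≈0.8118 > 0.04045 → ((0.8118+0.055)/1.055)^2.4 ≈ 0.62396
  G=213: 213/255≈0.8353 > 0.04045 → ((0.8353+0.055)/1.055)^2.4 ≈ 0.66539
  B=94: 94/255≈0.3686 > 0.04045 → ((0.3686+0.055)/1.055)^2.4 ≈ 0.11193
  L1 = 0.2126×0.62396 + 0.7152×0.66539 + 0.0722×0.11193 ≈ 0.61662
Color 2 (23,179,150):
  R=23: 23/255≈0.0902 > 0.04045 → ((0.0902+0.055)/1.055)^2.4 ≈ 0.00857
  G=179: 179/255≈0.7020 > 0.04045 → ((0.7020+0.055)/1.055)^2.4 ≈ 0.45079
  B=150: 150/255≈0.5882 > 0.04045 → ((0.5882+0.055)/1.055)^2.4 ≈ 0.30499
  L2 = 0.2126×0.00857 + 0.7152×0.45079 + 0.0722×0.30499 ≈ 0.34624
Lighter = 0.61662, Darker = 0.34624
Ratio = (L_lighter + 0.05) / (L_darker + 0.05)
Ratio = (0.61662 + 0.05) / (0.34624 + 0.05) = 0.66662 / 0.39624 ≈ 1.6823
Ratio ≈ 1.68:1


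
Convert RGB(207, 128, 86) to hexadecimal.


R = 207 → CF (hex)
G = 128 → 80 (hex)
B = 86 → 56 (hex)
Hex = #CF8056


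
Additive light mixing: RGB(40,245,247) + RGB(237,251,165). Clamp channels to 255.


Additive: each channel = min(255, C₁+C₂)
R: 40+237 = 277 → 255
G: 245+251 = 496 → 255
B: 247+165 = 412 → 255
= RGB(255, 255, 255)


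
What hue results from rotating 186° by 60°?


New hue = (H + rotation) mod 360
New hue = (186 + 60) mod 360
= 246 mod 360
= 246°


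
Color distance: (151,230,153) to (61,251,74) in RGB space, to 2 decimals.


d = √[(R₁-R₂)² + (G₁-G₂)² + (B₁-B₂)²]
d = √[(151-61)² + (230-251)² + (153-74)²]
d = √[8100 + 441 + 6241]
d = √14782
d ≈ 121.58


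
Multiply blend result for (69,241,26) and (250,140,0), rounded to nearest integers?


Multiply: C = A×B/255, rounded to nearest integer
R: 69×250/255 = 17250/255 ≈ 67.647 → 68
G: 241×140/255 = 33740/255 ≈ 132.314 → 132
B: 26×0/255 = 0/255 ≈ 0.000 → 0
= RGB(68, 132, 0)


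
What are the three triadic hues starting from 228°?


Triadic: equally spaced at 120° intervals
H1 = 228°
H2 = (228 + 120) mod 360 = 348°
H3 = (228 + 240) mod 360 = 108°
Triadic = 228°, 348°, 108°


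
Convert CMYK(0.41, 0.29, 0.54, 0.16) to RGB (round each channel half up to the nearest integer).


R = 255 × (1-C) × (1-K) = 255 × 0.59 × 0.84 = 126.378 → 126
G = 255 × (1-M) × (1-K) = 255 × 0.71 × 0.84 = 152.082 → 152
B = 255 × (1-Y) × (1-K) = 255 × 0.46 × 0.84 = 98.532 → 99
= RGB(126, 152, 99)


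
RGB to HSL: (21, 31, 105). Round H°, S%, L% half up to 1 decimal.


Normalize: R'=21/255≈0.0824, G'=31/255≈0.1216, B'=105/255≈0.4118
Max=105/255, Min=21/255, Δ=Max-Min=84/255
L = (Max+Min)/2 = (105+21)/510 = 126/510 = 0.24705… → L = 24.7%
L ≤ 0.5 → S = Δ/(Max+Min) = 84/(105+21) = 84/126 = 0.66666… → S = 66.7%
(the 1/255 factors cancel in S and H, so raw channel differences can be used)
Max is B' → H = 60 × ((R-G)/Δ + 4) = 60 × ((21-31)/84 + 4)
  -10/84 + 4 = -0.1190… + 4 = 3.8809…
  H = 60 × 3.8809… = 232.857…° → H = 232.9°
= HSL(232.9°, 66.7%, 24.7%)


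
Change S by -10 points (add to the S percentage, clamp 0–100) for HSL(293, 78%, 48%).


Original S = 78%
Adjustment = -10 percentage points
New S = 78 + (-10) = 68
Clamp to [0, 100] → 68
= HSL(293°, 68%, 48%)


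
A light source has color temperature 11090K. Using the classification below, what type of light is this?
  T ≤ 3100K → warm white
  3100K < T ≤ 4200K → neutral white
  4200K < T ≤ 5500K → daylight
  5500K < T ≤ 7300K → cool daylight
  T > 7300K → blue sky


Temperature: 11090K
11090K > 7300K → blue sky
Classification: blue sky


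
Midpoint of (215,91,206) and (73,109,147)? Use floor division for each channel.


Midpoint: each channel = ⌊(C₁+C₂)/2⌋
R: ⌊(215+73)/2⌋ = 144
G: ⌊(91+109)/2⌋ = 100
B: ⌊(206+147)/2⌋ = 176
= RGB(144, 100, 176)


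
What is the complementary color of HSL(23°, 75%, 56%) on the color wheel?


Complement = opposite side of color wheel = hue + 180°
H' = (23 + 180) mod 360 = 203°
S and L unchanged.
= HSL(203°, 75%, 56%)


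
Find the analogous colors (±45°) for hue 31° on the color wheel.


Base hue: 31°
Left analog: (31 - 45) mod 360 = 346°
Right analog: (31 + 45) mod 360 = 76°
Analogous hues = 346° and 76°


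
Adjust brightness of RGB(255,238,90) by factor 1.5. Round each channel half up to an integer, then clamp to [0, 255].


Multiply each channel by 1.5, round half up, clamp to [0, 255]
R: 255×1.5 = 382.5 → round → 383 → clamp → 255
G: 238×1.5 = 357 → clamp → 255
B: 90×1.5 = 135
= RGB(255, 255, 135)


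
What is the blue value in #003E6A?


Color: #003E6A
R = 00 = 0
G = 3E = 62
B = 6A = 106
Blue = 106


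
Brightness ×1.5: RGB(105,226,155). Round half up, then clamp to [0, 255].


Multiply each channel by 1.5, round half up, clamp to [0, 255]
R: 105×1.5 = 157.5 → round → 158
G: 226×1.5 = 339 → clamp → 255
B: 155×1.5 = 232.5 → round → 233
= RGB(158, 255, 233)


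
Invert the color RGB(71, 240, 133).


Invert: (255-R, 255-G, 255-B)
R: 255-71 = 184
G: 255-240 = 15
B: 255-133 = 122
= RGB(184, 15, 122)


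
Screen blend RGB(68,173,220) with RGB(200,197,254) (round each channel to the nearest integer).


Screen: C = 255 - (255-A)×(255-B)/255, rounded to nearest integer
R: 255 - (255-68)×(255-200)/255 = 255 - 10285/255 ≈ 255 - 40.333 = 214.667 → 215
G: 255 - (255-173)×(255-197)/255 = 255 - 4756/255 ≈ 255 - 18.651 = 236.349 → 236
B: 255 - (255-220)×(255-254)/255 = 255 - 35/255 ≈ 255 - 0.137 = 254.863 → 255
= RGB(215, 236, 255)


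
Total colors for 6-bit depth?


Colors = 2^bits = 2^6
= 64 colors


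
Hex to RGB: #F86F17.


F8 → 248 (R)
6F → 111 (G)
17 → 23 (B)
= RGB(248, 111, 23)


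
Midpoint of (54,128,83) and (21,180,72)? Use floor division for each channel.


Midpoint: each channel = ⌊(C₁+C₂)/2⌋
R: ⌊(54+21)/2⌋ = 37
G: ⌊(128+180)/2⌋ = 154
B: ⌊(83+72)/2⌋ = 77
= RGB(37, 154, 77)


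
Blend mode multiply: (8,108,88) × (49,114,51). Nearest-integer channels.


Multiply: C = A×B/255, rounded to nearest integer
R: 8×49/255 = 392/255 ≈ 1.537 → 2
G: 108×114/255 = 12312/255 ≈ 48.282 → 48
B: 88×51/255 = 4488/255 ≈ 17.600 → 18
= RGB(2, 48, 18)


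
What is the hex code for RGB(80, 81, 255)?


R = 80 → 50 (hex)
G = 81 → 51 (hex)
B = 255 → FF (hex)
Hex = #5051FF


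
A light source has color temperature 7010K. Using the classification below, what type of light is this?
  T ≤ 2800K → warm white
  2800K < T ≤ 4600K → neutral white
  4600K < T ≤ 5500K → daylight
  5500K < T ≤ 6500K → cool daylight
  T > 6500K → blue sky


Temperature: 7010K
7010K > 6500K → blue sky
Classification: blue sky


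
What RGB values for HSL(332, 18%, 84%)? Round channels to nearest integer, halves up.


H=332°, S=0.18, L=0.84
C = (1-|2L-1|)×S = (1-|0.68|)×0.18 = 0.0576
H' = H/60 = 332/60 ≈ 5.5333; X = C×(1-|H' mod 2 - 1|) = 0.02688
m = L - C/2 = 0.84 - 0.0288 = 0.8112
Sector ⌊H'⌋ = 5 → (R',G',B') = (0.0576, 0.0, 0.02688)
RGB = ((R'+m)×255, (G'+m)×255, (B'+m)×255) = (221.544, 206.856, 213.7104)
Round half up → RGB(222, 207, 214)


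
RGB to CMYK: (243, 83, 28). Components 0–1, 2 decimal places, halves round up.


R'=243/255≈0.9529, G'=83/255≈0.3255, B'=28/255≈0.1098
K = 1 - max(R',G',B') = 1 - 243/255 = 12/255 = 0.04705… → 0.05
(1-R'-K)/(1-K) simplifies to (max-R)/max with max = 243:
C = (243-243)/243 = 0/243 = 0 → 0.00
M = (243-83)/243 = 160/243 = 0.65843… → 0.66
Y = (243-28)/243 = 215/243 = 0.88477… → 0.88
= CMYK(0.00, 0.66, 0.88, 0.05)


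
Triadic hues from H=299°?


Triadic: equally spaced at 120° intervals
H1 = 299°
H2 = (299 + 120) mod 360 = 59°
H3 = (299 + 240) mod 360 = 179°
Triadic = 299°, 59°, 179°


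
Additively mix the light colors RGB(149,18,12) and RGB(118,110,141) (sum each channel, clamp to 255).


Additive: each channel = min(255, C₁+C₂)
R: 149+118 = 267 → 255
G: 18+110 = 128 → 128
B: 12+141 = 153 → 153
= RGB(255, 128, 153)


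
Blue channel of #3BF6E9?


Color: #3BF6E9
R = 3B = 59
G = F6 = 246
B = E9 = 233
Blue = 233


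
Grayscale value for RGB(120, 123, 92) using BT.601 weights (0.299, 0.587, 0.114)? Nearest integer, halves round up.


Gray = 0.299×R + 0.587×G + 0.114×B
Gray = 0.299×120 + 0.587×123 + 0.114×92
Gray = 35.880 + 72.201 + 10.488
Gray = 118.569 → round half up → 119
Gray = 119


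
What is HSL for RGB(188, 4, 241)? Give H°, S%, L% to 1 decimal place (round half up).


Normalize: R'=188/255≈0.7373, G'=4/255≈0.0157, B'=241/255≈0.9451
Max=241/255, Min=4/255, Δ=Max-Min=237/255
L = (Max+Min)/2 = (241+4)/510 = 245/510 = 0.48039… → L = 48.0%
L ≤ 0.5 → S = Δ/(Max+Min) = 237/(241+4) = 237/245 = 0.96734… → S = 96.7%
(the 1/255 factors cancel in S and H, so raw channel differences can be used)
Max is B' → H = 60 × ((R-G)/Δ + 4) = 60 × ((188-4)/237 + 4)
  184/237 + 4 = 0.7763… + 4 = 4.7763…
  H = 60 × 4.7763… = 286.582…° → H = 286.6°
= HSL(286.6°, 96.7%, 48.0%)


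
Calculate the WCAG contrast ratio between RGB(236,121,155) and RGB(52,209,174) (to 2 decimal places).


Linearize each sRGB channel c=v/255: c/12.92 if c ≤ 0.04045 else ((c+0.055)/1.055)^2.4
L = 0.2126×R_lin + 0.7152×G_lin + 0.0722×B_lin
Color 1 (236,121,155):
  R=236: 236/255≈0.9255 > 0.04045 → ((0.9255+0.055)/1.055)^2.4 ≈ 0.83880
  G=121: 121/255≈0.4745 > 0.04045 → ((0.4745+0.055)/1.055)^2.4 ≈ 0.19120
  B=155: 155/255≈0.6078 > 0.04045 → ((0.6078+0.055)/1.055)^2.4 ≈ 0.32778
  L1 = 0.2126×0.83880 + 0.7152×0.19120 + 0.0722×0.32778 ≈ 0.33874
Color 2 (52,209,174):
  R=52: 52/255≈0.2039 > 0.04045 → ((0.2039+0.055)/1.055)^2.4 ≈ 0.03434
  G=209: 209/255≈0.8196 > 0.04045 → ((0.8196+0.055)/1.055)^2.4 ≈ 0.63760
  B=174: 174/255≈0.6824 > 0.04045 → ((0.6824+0.055)/1.055)^2.4 ≈ 0.42327
  L2 = 0.2126×0.03434 + 0.7152×0.63760 + 0.0722×0.42327 ≈ 0.49387
Lighter = 0.49387, Darker = 0.33874
Ratio = (L_lighter + 0.05) / (L_darker + 0.05)
Ratio = (0.49387 + 0.05) / (0.33874 + 0.05) = 0.54387 / 0.38874 ≈ 1.3991
Ratio ≈ 1.40:1


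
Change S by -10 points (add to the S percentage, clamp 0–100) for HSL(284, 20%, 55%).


Original S = 20%
Adjustment = -10 percentage points
New S = 20 + (-10) = 10
Clamp to [0, 100] → 10
= HSL(284°, 10%, 55%)


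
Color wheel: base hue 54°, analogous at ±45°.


Base hue: 54°
Left analog: (54 - 45) mod 360 = 9°
Right analog: (54 + 45) mod 360 = 99°
Analogous hues = 9° and 99°


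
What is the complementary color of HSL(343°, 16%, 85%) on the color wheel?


Complement = opposite side of color wheel = hue + 180°
H' = (343 + 180) mod 360 = 163°
S and L unchanged.
= HSL(163°, 16%, 85%)
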